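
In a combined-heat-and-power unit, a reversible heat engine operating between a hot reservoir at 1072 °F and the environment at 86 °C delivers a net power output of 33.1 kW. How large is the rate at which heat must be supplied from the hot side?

Q̇_H ≈ 57.3 kW

T_H = 1072 °F → (1072 − 32) × 5/9 = 577.78 °C = 850.93 K.
T_C = 86 °C → 86 + 273.15 = 359.15 K.
η_rev = 1 − T_C/T_H = 1 − 359.15/850.93 = 0.5779.
Q_H = W/η = 33.1/0.5779 = 57.3 kW.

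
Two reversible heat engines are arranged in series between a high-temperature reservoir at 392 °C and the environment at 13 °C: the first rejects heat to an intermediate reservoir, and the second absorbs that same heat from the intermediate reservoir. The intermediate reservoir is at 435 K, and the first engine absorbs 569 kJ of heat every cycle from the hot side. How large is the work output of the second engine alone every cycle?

W₂ ≈ 127 kJ

T_H = 392 °C → 392 + 273.15 = 665.15 K.
T_C = 13 °C → 13 + 273.15 = 286.15 K.
Heat entering the second stage: Q_m = Q_H·(T_m/T_H) = 569 × 435.00/665.15 = 372 kJ.
Second-stage efficiency η₂ = 1 − T_C/T_m = 1 − 286.15/435.00 = 0.3422, so W₂ = η₂·Q_m = 127 kJ.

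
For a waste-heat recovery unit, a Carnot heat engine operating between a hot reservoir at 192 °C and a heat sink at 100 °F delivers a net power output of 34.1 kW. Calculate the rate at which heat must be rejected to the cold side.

Q̇_C ≈ 68.7 kW

T_H = 192 °C → 192 + 273.15 = 465.15 K.
T_C = 100 °F → (100 − 32) × 5/9 = 37.78 °C = 310.93 K.
For a reversible engine, η = 1 − T_C/T_H = 1 − 310.93/465.15 = 0.3316.
Since Q_C/Q_H = T_C/T_H and Q_H = W/η, Q_C = W·T_C/(T_H − T_C) = 34.1 × 310.93/154.22 = 68.7 kW.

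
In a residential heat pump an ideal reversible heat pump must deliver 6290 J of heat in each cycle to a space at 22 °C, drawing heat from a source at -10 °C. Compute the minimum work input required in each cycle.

W_in ≈ 682 J

T_H = 22 °C → 22 + 273.15 = 295.15 K.
T_C = -10 °C → -10 + 273.15 = 263.15 K.
COP_HP = T_H/(T_H − T_C) = 295.15/32.00 = 9.2234.
W = Q_H/COP_HP = 6290/9.2234 = 682 J.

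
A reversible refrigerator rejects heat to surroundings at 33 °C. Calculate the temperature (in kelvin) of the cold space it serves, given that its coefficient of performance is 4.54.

T_H = 33 °C → 33 + 273.15 = 306.15 K.
COP_R = T_C/(T_H − T_C) ⇒ T_C = T_H·COP_R/(1 + COP_R) = 306.15 × 4.54/(1 + 4.54) = 251 K.

T_C ≈ 251 K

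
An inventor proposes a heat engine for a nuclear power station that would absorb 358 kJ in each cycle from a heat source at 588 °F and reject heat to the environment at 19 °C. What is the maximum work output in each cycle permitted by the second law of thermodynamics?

T_H = 588 °F → (588 − 32) × 5/9 = 308.89 °C = 582.04 K.
T_C = 19 °C → 19 + 273.15 = 292.15 K.
The upper bound on efficiency is η_max = 1 − T_C/T_H = 1 − 292.15/582.04 = 0.4981.
W_max = η_max · Q_H = 0.4981 × 358 = 178 kJ.

W_max ≈ 178 kJ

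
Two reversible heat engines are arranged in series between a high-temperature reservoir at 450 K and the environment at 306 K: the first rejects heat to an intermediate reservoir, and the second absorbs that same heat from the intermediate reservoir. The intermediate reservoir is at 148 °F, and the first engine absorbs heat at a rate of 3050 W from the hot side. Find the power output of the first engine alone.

T_m = 148 °F → (148 − 32) × 5/9 = 64.44 °C = 337.59 K.
First-stage efficiency η₁ = 1 − T_m/T_H = 1 − 337.59/450.00 = 0.2498.
W₁ = η₁·Q_H = 0.2498 × 3050 = 762 W.

Ẇ₁ ≈ 762 W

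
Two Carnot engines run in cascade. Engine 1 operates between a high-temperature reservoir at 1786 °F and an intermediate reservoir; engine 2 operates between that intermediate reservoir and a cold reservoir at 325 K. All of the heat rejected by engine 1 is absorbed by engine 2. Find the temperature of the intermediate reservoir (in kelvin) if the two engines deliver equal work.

T_H = 1786 °F → (1786 − 32) × 5/9 = 974.44 °C = 1247.59 K.
For reversible stages Q_m = Q_H·(T_m/T_H). Setting W₁ = Q_H(1 − T_m/T_H) equal to W₂ = Q_m(1 − T_C/T_m) = Q_H·(T_m − T_C)/T_H gives T_H − T_m = T_m − T_C, so T_m = (T_H + T_C)/2 = (1247.59 + 325.00)/2 = 786 K.

T_m ≈ 786 K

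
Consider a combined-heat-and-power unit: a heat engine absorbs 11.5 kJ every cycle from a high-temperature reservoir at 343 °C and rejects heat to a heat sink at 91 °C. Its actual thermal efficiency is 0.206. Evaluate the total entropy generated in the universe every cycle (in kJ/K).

T_H = 343 °C → 343 + 273.15 = 616.15 K.
T_C = 91 °C → 91 + 273.15 = 364.15 K.
W = η·Q_H = 0.206 × 11.5 = 2.369 kJ, so Q_C = Q_H − W = 9.131 kJ.
The hot reservoir loses entropy Q_H/T_H = 11.5/616.15 = 0.01866 kJ/K; the cold reservoir gains Q_C/T_C = 9.131/364.15 = 0.02507 kJ/K.
ΔS_univ = −Q_H/T_H + Q_C/T_C = 0.00641 kJ/K (> 0, since η = 0.206 < η_Carnot = 0.409).

ΔS_univ ≈ 0.00641 kJ/K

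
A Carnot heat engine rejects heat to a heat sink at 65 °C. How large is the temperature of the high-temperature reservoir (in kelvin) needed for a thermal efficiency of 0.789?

T_H ≈ 1600 K

T_C = 65 °C → 65 + 273.15 = 338.15 K.
From η = 1 − T_C/T_H, solving for T_H gives T_H = T_C/(1 − η) = 338.15/(1 − 0.789) = 1600 K.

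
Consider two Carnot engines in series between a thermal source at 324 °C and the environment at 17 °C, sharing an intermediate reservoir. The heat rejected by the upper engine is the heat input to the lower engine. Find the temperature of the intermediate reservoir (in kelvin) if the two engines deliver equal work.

T_H = 324 °C → 324 + 273.15 = 597.15 K.
T_C = 17 °C → 17 + 273.15 = 290.15 K.
For reversible stages Q_m = Q_H·(T_m/T_H). Setting W₁ = Q_H(1 − T_m/T_H) equal to W₂ = Q_m(1 − T_C/T_m) = Q_H·(T_m − T_C)/T_H gives T_H − T_m = T_m − T_C, so T_m = (T_H + T_C)/2 = (597.15 + 290.15)/2 = 444 K.

T_m ≈ 444 K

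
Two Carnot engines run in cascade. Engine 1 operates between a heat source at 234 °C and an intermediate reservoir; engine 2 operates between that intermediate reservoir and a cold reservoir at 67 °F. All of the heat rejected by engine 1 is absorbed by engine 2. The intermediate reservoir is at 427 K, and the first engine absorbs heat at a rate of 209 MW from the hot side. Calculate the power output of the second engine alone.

Ẇ₂ ≈ 55.4 MW

T_H = 234 °C → 234 + 273.15 = 507.15 K.
T_C = 67 °F → (67 − 32) × 5/9 = 19.44 °C = 292.59 K.
Heat entering the second stage: Q_m = Q_H·(T_m/T_H) = 209 × 427.00/507.15 = 176 MW.
Second-stage efficiency η₂ = 1 − T_C/T_m = 1 − 292.59/427.00 = 0.3148, so W₂ = η₂·Q_m = 55.4 MW.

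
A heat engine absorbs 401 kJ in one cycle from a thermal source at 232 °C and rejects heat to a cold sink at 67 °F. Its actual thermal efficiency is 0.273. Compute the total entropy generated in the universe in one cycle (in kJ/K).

T_H = 232 °C → 232 + 273.15 = 505.15 K.
T_C = 67 °F → (67 − 32) × 5/9 = 19.44 °C = 292.59 K.
W = η·Q_H = 0.273 × 401 = 109.5 kJ, so Q_C = Q_H − W = 291.5 kJ.
Reservoir entropy changes: ΔS_H = −Q_H/T_H = −401/505.15 = -0.7938 kJ/K and ΔS_C = +Q_C/T_C = 291.5/292.59 = 0.9964 kJ/K.
ΔS_univ = −Q_H/T_H + Q_C/T_C = 0.203 kJ/K (> 0, since η = 0.273 < η_Carnot = 0.421).

ΔS_univ ≈ 0.203 kJ/K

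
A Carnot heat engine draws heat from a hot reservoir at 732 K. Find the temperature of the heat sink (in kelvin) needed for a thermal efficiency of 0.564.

T_C ≈ 319.2 K

From η = 1 − T_C/T_H, T_C = T_H·(1 − η) = 732.00 × (1 − 0.564) = 319.2 K.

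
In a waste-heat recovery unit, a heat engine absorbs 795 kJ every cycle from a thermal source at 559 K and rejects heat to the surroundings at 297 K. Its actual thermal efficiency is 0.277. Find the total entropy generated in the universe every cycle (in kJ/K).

ΔS_univ ≈ 0.5131 kJ/K

W = η·Q_H = 0.277 × 795 = 220.2 kJ, so Q_C = Q_H − W = 574.8 kJ.
Reservoir entropy changes: ΔS_H = −Q_H/T_H = −795/559.00 = -1.422 kJ/K and ΔS_C = +Q_C/T_C = 574.8/297.00 = 1.935 kJ/K.
ΔS_univ = −Q_H/T_H + Q_C/T_C = 0.5131 kJ/K (> 0, since η = 0.277 < η_Carnot = 0.469).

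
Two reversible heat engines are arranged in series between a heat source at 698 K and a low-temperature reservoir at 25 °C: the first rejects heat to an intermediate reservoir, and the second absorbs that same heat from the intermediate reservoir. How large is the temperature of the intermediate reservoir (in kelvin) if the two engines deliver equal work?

T_C = 25 °C → 25 + 273.15 = 298.15 K.
For reversible stages Q_m = Q_H·(T_m/T_H). Setting W₁ = Q_H(1 − T_m/T_H) equal to W₂ = Q_m(1 − T_C/T_m) = Q_H·(T_m − T_C)/T_H gives T_H − T_m = T_m − T_C, so T_m = (T_H + T_C)/2 = (698.00 + 298.15)/2 = 498 K.

T_m ≈ 498 K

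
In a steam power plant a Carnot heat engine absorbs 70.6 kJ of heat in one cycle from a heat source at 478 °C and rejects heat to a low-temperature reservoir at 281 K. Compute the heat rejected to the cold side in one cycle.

T_H = 478 °C → 478 + 273.15 = 751.15 K.
η_rev = 1 − T_C/T_H = 1 − 281.00/751.15 = 0.6259.
For a reversible cycle Q_C/Q_H = T_C/T_H, so Q_C = 70.6 × 281.00/751.15 = 26.4 kJ.

Q_C ≈ 26.4 kJ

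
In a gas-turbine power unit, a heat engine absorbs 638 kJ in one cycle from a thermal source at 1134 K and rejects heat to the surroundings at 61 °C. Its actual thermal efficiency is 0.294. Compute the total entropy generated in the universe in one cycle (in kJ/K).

ΔS_univ ≈ 0.785 kJ/K

T_C = 61 °C → 61 + 273.15 = 334.15 K.
W = η·Q_H = 0.294 × 638 = 187.6 kJ, so Q_C = Q_H − W = 450.4 kJ.
The hot reservoir loses entropy Q_H/T_H = 638/1134.00 = 0.5626 kJ/K; the cold reservoir gains Q_C/T_C = 450.4/334.15 = 1.348 kJ/K.
ΔS_univ = −Q_H/T_H + Q_C/T_C = 0.785 kJ/K (> 0, since η = 0.294 < η_Carnot = 0.705).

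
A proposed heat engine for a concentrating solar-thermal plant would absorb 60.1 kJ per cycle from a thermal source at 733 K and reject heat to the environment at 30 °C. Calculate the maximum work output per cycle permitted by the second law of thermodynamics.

T_C = 30 °C → 30 + 273.15 = 303.15 K.
The upper bound on efficiency is η_max = 1 − T_C/T_H = 1 − 303.15/733.00 = 0.5864.
W_max = η_max · Q_H = 0.5864 × 60.1 = 35.2 kJ.

W_max ≈ 35.2 kJ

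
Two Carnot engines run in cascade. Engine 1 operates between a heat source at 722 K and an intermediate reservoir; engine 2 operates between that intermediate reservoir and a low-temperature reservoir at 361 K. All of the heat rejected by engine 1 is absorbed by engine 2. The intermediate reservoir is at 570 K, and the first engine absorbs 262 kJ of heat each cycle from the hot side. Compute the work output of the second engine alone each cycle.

W₂ ≈ 75.8 kJ

Heat entering the second stage: Q_m = Q_H·(T_m/T_H) = 262 × 570.00/722.00 = 207 kJ.
Second-stage efficiency η₂ = 1 − T_C/T_m = 1 − 361.00/570.00 = 0.3667, so W₂ = η₂·Q_m = 75.8 kJ.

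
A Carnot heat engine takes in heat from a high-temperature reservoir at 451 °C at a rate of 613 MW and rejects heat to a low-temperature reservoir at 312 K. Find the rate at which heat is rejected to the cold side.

Q̇_C ≈ 264 MW

T_H = 451 °C → 451 + 273.15 = 724.15 K.
The Carnot efficiency is η = 1 − T_C/T_H = 1 − 312.00/724.15 = 0.5692.
For a reversible cycle Q_C/Q_H = T_C/T_H, so Q_C = 613 × 312.00/724.15 = 264 MW.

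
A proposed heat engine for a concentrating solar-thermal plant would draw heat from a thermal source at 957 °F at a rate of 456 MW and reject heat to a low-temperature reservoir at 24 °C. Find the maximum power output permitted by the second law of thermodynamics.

T_H = 957 °F → (957 − 32) × 5/9 = 513.89 °C = 787.04 K.
T_C = 24 °C → 24 + 273.15 = 297.15 K.
The second-law ceiling is the Carnot efficiency, η_max = 1 − T_C/T_H = 1 − 297.15/787.04 = 0.6224.
W_max = η_max · Q_H = 0.6224 × 456 = 284 MW.

Ẇ_max ≈ 284 MW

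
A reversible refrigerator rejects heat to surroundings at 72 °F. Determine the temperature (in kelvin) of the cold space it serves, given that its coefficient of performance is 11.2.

T_H = 72 °F → (72 − 32) × 5/9 = 22.22 °C = 295.37 K.
COP_R = T_C/(T_H − T_C) ⇒ T_C = T_H·COP_R/(1 + COP_R) = 295.37 × 11.2/(1 + 11.2) = 271 K.

T_C ≈ 271 K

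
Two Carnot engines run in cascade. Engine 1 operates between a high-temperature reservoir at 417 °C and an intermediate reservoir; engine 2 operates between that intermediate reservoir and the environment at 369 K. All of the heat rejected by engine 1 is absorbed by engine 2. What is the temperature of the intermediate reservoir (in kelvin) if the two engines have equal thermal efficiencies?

T_m ≈ 505 K

T_H = 417 °C → 417 + 273.15 = 690.15 K.
Equal efficiencies require 1 − T_m/T_H = 1 − T_C/T_m, i.e. T_m/T_H = T_C/T_m, so T_m = √(T_H·T_C) = √(690.15 × 369.00) = 505 K.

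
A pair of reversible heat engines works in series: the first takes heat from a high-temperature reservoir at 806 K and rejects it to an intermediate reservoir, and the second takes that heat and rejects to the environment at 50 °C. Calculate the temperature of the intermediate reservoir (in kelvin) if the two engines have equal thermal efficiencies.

T_m ≈ 510 K

T_C = 50 °C → 50 + 273.15 = 323.15 K.
Equal efficiencies require 1 − T_m/T_H = 1 − T_C/T_m, i.e. T_m/T_H = T_C/T_m, so T_m = √(T_H·T_C) = √(806.00 × 323.15) = 510 K.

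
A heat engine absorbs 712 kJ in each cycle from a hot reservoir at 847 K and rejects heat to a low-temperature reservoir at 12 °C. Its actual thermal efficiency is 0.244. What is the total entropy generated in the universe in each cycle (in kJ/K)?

ΔS_univ ≈ 1.047 kJ/K

T_C = 12 °C → 12 + 273.15 = 285.15 K.
W = η·Q_H = 0.244 × 712 = 173.7 kJ, so Q_C = Q_H − W = 538.3 kJ.
Reservoir entropy changes: ΔS_H = −Q_H/T_H = −712/847.00 = -0.8406 kJ/K and ΔS_C = +Q_C/T_C = 538.3/285.15 = 1.888 kJ/K.
ΔS_univ = −Q_H/T_H + Q_C/T_C = 1.047 kJ/K (> 0, since η = 0.244 < η_Carnot = 0.663).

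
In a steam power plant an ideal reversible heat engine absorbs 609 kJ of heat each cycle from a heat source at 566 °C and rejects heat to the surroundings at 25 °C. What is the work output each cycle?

T_H = 566 °C → 566 + 273.15 = 839.15 K.
T_C = 25 °C → 25 + 273.15 = 298.15 K.
Carnot efficiency: η = 1 − T_C/T_H = 1 − 298.15/839.15 = 0.6447.
W = η·Q_H = 0.6447 × 609 = 392.6 kJ.

W ≈ 392.6 kJ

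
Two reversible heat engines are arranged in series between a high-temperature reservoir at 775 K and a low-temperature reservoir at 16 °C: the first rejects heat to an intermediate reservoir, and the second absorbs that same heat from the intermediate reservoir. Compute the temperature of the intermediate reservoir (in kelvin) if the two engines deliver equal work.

T_C = 16 °C → 16 + 273.15 = 289.15 K.
For reversible stages Q_m = Q_H·(T_m/T_H). Setting W₁ = Q_H(1 − T_m/T_H) equal to W₂ = Q_m(1 − T_C/T_m) = Q_H·(T_m − T_C)/T_H gives T_H − T_m = T_m − T_C, so T_m = (T_H + T_C)/2 = (775.00 + 289.15)/2 = 532.1 K.

T_m ≈ 532.1 K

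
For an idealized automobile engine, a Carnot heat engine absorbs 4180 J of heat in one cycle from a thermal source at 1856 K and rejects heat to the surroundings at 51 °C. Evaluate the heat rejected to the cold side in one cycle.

T_C = 51 °C → 51 + 273.15 = 324.15 K.
η_rev = 1 − T_C/T_H = 1 − 324.15/1856.00 = 0.8254.
For a reversible cycle Q_C/Q_H = T_C/T_H, so Q_C = 4180 × 324.15/1856.00 = 730 J.

Q_C ≈ 730 J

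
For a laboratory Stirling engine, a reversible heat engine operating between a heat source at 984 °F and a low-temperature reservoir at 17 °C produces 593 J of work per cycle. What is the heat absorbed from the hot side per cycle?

T_H = 984 °F → (984 − 32) × 5/9 = 528.89 °C = 802.04 K.
T_C = 17 °C → 17 + 273.15 = 290.15 K.
The Carnot efficiency is η = 1 − T_C/T_H = 1 − 290.15/802.04 = 0.6382.
Q_H = W/η = 593/0.6382 = 929.1 J.

Q_H ≈ 929.1 J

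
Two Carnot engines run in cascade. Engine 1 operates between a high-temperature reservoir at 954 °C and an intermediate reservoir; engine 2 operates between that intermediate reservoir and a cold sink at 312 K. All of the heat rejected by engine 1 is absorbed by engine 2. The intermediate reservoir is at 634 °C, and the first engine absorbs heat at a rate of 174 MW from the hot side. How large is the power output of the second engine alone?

Ẇ₂ ≈ 84.4 MW

T_H = 954 °C → 954 + 273.15 = 1227.15 K.
T_m = 634 °C → 634 + 273.15 = 907.15 K.
Heat entering the second stage: Q_m = Q_H·(T_m/T_H) = 174 × 907.15/1227.15 = 129 MW.
Second-stage efficiency η₂ = 1 − T_C/T_m = 1 − 312.00/907.15 = 0.6561, so W₂ = η₂·Q_m = 84.4 MW.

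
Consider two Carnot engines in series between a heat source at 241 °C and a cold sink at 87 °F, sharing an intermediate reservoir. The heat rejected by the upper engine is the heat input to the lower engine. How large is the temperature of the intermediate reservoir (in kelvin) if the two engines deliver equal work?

T_m ≈ 409 K

T_H = 241 °C → 241 + 273.15 = 514.15 K.
T_C = 87 °F → (87 − 32) × 5/9 = 30.56 °C = 303.71 K.
For reversible stages Q_m = Q_H·(T_m/T_H). Setting W₁ = Q_H(1 − T_m/T_H) equal to W₂ = Q_m(1 − T_C/T_m) = Q_H·(T_m − T_C)/T_H gives T_H − T_m = T_m − T_C, so T_m = (T_H + T_C)/2 = (514.15 + 303.71)/2 = 409 K.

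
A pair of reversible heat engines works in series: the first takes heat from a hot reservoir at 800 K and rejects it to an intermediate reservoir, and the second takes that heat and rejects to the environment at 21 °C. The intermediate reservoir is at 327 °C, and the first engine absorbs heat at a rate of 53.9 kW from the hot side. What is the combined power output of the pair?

Ẇ_total ≈ 34.1 kW

T_C = 21 °C → 21 + 273.15 = 294.15 K.
Two reversible stages in series are equivalent to a single Carnot engine between T_H and T_C, so η_total = 1 − T_C/T_H = 1 − 294.15/800.00 = 0.6323.
W_total = η_total · Q_H = 0.6323 × 53.9 = 34.1 kW.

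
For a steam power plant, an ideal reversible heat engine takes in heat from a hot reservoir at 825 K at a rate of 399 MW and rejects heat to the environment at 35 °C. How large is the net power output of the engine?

Ẇ ≈ 250.0 MW

T_C = 35 °C → 35 + 273.15 = 308.15 K.
For a reversible engine, η = 1 − T_C/T_H = 1 − 308.15/825.00 = 0.6265.
W = η·Q_H = 0.6265 × 399 = 250.0 MW.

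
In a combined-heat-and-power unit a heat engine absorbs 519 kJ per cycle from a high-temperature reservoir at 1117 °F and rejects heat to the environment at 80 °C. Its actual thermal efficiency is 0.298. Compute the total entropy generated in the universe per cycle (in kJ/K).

T_H = 1117 °F → (1117 − 32) × 5/9 = 602.78 °C = 875.93 K.
T_C = 80 °C → 80 + 273.15 = 353.15 K.
W = η·Q_H = 0.298 × 519 = 154.7 kJ, so Q_C = Q_H − W = 364.3 kJ.
The hot reservoir loses entropy Q_H/T_H = 519/875.93 = 0.5925 kJ/K; the cold reservoir gains Q_C/T_C = 364.3/353.15 = 1.032 kJ/K.
ΔS_univ = −Q_H/T_H + Q_C/T_C = 0.4392 kJ/K (> 0, since η = 0.298 < η_Carnot = 0.597).

ΔS_univ ≈ 0.4392 kJ/K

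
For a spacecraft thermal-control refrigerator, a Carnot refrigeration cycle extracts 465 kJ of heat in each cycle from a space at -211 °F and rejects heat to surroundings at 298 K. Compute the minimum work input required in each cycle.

T_C = -211 °F → (-211 − 32) × 5/9 = -135.00 °C = 138.15 K.
Carnot COP: COP_R = T_C/(T_H − T_C) = 138.15/159.85 = 0.8642.
W = Q_C/COP_R = 465/0.8642 = 538 kJ.

W_in ≈ 538 kJ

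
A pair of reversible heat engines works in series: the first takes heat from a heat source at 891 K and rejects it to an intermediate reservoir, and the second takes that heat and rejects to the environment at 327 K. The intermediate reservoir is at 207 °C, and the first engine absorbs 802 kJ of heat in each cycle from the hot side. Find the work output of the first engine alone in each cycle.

T_m = 207 °C → 207 + 273.15 = 480.15 K.
First-stage efficiency η₁ = 1 − T_m/T_H = 1 − 480.15/891.00 = 0.4611.
W₁ = η₁·Q_H = 0.4611 × 802 = 370 kJ.

W₁ ≈ 370 kJ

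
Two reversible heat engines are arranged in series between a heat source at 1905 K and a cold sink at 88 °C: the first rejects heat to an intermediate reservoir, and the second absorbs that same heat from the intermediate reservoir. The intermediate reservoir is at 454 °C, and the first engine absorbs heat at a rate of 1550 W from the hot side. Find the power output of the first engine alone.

T_C = 88 °C → 88 + 273.15 = 361.15 K.
T_m = 454 °C → 454 + 273.15 = 727.15 K.
First-stage efficiency η₁ = 1 − T_m/T_H = 1 − 727.15/1905.00 = 0.6183.
W₁ = η₁·Q_H = 0.6183 × 1550 = 958 W.

Ẇ₁ ≈ 958 W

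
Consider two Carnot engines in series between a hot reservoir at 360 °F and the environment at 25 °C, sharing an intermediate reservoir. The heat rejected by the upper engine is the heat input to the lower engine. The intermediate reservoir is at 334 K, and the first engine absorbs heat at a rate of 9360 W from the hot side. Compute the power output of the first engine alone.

Ẇ₁ ≈ 2490 W

T_H = 360 °F → (360 − 32) × 5/9 = 182.22 °C = 455.37 K.
T_C = 25 °C → 25 + 273.15 = 298.15 K.
First-stage efficiency η₁ = 1 − T_m/T_H = 1 − 334.00/455.37 = 0.2665.
W₁ = η₁·Q_H = 0.2665 × 9360 = 2490 W.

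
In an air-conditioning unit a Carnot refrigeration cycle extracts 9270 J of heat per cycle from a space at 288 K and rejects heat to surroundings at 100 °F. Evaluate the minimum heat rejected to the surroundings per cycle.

T_H = 100 °F → (100 − 32) × 5/9 = 37.78 °C = 310.93 K.
For a reversible cycle Q_H/Q_C = T_H/T_C, so Q_H = Q_C·T_H/T_C = 9270 × 310.93/288.00 = 10000 J.

Q_H ≈ 10000 J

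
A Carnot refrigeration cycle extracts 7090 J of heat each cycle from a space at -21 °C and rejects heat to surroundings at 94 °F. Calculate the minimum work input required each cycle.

W_in ≈ 1560 J

T_H = 94 °F → (94 − 32) × 5/9 = 34.44 °C = 307.59 K.
T_C = -21 °C → -21 + 273.15 = 252.15 K.
For a reversible refrigerator, COP_R = T_C/(T_H − T_C) = 252.15/55.44 = 4.5478.
W = Q_C/COP_R = 7090/4.5478 = 1560 J.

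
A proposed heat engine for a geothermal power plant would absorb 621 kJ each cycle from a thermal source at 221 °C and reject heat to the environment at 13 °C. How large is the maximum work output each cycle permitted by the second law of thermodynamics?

T_H = 221 °C → 221 + 273.15 = 494.15 K.
T_C = 13 °C → 13 + 273.15 = 286.15 K.
The second-law ceiling is the Carnot efficiency, η_max = 1 − T_C/T_H = 1 − 286.15/494.15 = 0.4209.
W_max = η_max · Q_H = 0.4209 × 621 = 261.4 kJ.

W_max ≈ 261.4 kJ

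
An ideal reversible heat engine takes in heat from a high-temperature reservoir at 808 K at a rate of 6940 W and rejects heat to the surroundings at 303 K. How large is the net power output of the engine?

Ẇ ≈ 4340 W

For a reversible engine, η = 1 − T_C/T_H = 1 − 303.00/808.00 = 0.6250.
W = η·Q_H = 0.6250 × 6940 = 4340 W.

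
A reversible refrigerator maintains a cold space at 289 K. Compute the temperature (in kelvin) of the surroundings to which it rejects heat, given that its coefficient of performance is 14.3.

COP_R = T_C/(T_H − T_C) ⇒ T_H = T_C·(1 + 1/COP_R) = 289.00 × (1 + 1/14.3) = 309 K.

T_H ≈ 309 K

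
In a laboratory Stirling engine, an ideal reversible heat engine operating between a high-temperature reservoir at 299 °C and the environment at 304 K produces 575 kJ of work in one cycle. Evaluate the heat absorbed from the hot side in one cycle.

T_H = 299 °C → 299 + 273.15 = 572.15 K.
The Carnot efficiency is η = 1 − T_C/T_H = 1 − 304.00/572.15 = 0.4687.
Q_H = W/η = 575/0.4687 = 1230 kJ.

Q_H ≈ 1230 kJ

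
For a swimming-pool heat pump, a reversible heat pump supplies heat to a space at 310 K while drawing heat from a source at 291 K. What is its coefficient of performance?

COP_HP ≈ 16.3

Reversible heating COP: COP_HP = T_H/(T_H − T_C) = 310.00/(310.00 − 291.00) = 16.3.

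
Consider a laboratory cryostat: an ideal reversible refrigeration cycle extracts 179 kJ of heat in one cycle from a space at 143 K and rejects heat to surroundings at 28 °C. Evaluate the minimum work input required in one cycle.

W_in ≈ 198 kJ

T_H = 28 °C → 28 + 273.15 = 301.15 K.
For a reversible refrigerator, COP_R = T_C/(T_H − T_C) = 143.00/158.15 = 0.9042.
W = Q_C/COP_R = 179/0.9042 = 198 kJ.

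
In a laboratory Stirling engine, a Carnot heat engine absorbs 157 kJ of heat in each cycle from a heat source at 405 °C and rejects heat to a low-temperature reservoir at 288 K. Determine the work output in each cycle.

T_H = 405 °C → 405 + 273.15 = 678.15 K.
η_rev = 1 − T_C/T_H = 1 − 288.00/678.15 = 0.5753.
W = η·Q_H = 0.5753 × 157 = 90.3 kJ.

W ≈ 90.3 kJ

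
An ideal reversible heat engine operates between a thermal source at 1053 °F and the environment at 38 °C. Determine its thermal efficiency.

η ≈ 0.6297

T_H = 1053 °F → (1053 − 32) × 5/9 = 567.22 °C = 840.37 K.
T_C = 38 °C → 38 + 273.15 = 311.15 K.
The Carnot efficiency is η = 1 − T_C/T_H = 1 − 311.15/840.37 = 0.6297.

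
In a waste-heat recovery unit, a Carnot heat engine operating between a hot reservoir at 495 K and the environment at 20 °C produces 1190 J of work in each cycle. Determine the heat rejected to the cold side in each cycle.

Q_C ≈ 1730 J

T_C = 20 °C → 20 + 273.15 = 293.15 K.
The Carnot efficiency is η = 1 − T_C/T_H = 1 − 293.15/495.00 = 0.4078.
Since Q_C/Q_H = T_C/T_H and Q_H = W/η, Q_C = W·T_C/(T_H − T_C) = 1190 × 293.15/201.85 = 1730 J.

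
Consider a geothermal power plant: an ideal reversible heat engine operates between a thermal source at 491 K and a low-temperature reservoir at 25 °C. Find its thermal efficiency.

η ≈ 0.393

T_C = 25 °C → 25 + 273.15 = 298.15 K.
For a reversible engine, η = 1 − T_C/T_H = 1 − 298.15/491.00 = 0.393.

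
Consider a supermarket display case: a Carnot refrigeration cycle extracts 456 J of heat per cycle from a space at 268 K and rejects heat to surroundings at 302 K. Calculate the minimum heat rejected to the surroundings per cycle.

For a reversible cycle Q_H/Q_C = T_H/T_C, so Q_H = Q_C·T_H/T_C = 456 × 302.00/268.00 = 514 J.

Q_H ≈ 514 J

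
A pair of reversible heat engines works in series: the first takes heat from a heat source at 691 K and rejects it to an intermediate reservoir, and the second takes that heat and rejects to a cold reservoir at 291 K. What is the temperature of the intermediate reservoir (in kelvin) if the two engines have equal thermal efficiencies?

T_m ≈ 448 K

Equal efficiencies require 1 − T_m/T_H = 1 − T_C/T_m, i.e. T_m/T_H = T_C/T_m, so T_m = √(T_H·T_C) = √(691.00 × 291.00) = 448 K.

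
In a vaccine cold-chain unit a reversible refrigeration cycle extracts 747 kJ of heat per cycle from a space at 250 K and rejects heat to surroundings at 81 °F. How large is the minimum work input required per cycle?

T_H = 81 °F → (81 − 32) × 5/9 = 27.22 °C = 300.37 K.
The reversible coefficient of performance is COP_R = T_C/(T_H − T_C) = 250.00/50.37 = 4.9631.
W = Q_C/COP_R = 747/4.9631 = 151 kJ.

W_in ≈ 151 kJ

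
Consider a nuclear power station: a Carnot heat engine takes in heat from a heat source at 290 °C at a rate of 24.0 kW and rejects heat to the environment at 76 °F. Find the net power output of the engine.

T_H = 290 °C → 290 + 273.15 = 563.15 K.
T_C = 76 °F → (76 − 32) × 5/9 = 24.44 °C = 297.59 K.
Carnot efficiency: η = 1 − T_C/T_H = 1 − 297.59/563.15 = 0.4716.
W = η·Q_H = 0.4716 × 24.0 = 11.3 kW.

Ẇ ≈ 11.3 kW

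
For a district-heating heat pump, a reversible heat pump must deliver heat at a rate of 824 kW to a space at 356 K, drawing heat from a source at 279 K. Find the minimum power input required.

Ẇ_in ≈ 178.2 kW

Reversible heating COP: COP_HP = T_H/(T_H − T_C) = 356.00/77.00 = 4.6234.
W = Q_H/COP_HP = 824/4.6234 = 178.2 kW.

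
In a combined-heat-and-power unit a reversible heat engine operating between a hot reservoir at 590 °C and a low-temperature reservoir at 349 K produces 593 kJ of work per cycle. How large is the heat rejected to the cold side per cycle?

T_H = 590 °C → 590 + 273.15 = 863.15 K.
Carnot efficiency: η = 1 − T_C/T_H = 1 − 349.00/863.15 = 0.5957.
Since Q_C/Q_H = T_C/T_H and Q_H = W/η, Q_C = W·T_C/(T_H − T_C) = 593 × 349.00/514.15 = 403 kJ.

Q_C ≈ 403 kJ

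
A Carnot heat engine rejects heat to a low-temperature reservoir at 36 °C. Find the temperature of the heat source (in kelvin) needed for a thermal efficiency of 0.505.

T_H ≈ 624.5 K

T_C = 36 °C → 36 + 273.15 = 309.15 K.
From η = 1 − T_C/T_H, solving for T_H gives T_H = T_C/(1 − η) = 309.15/(1 − 0.505) = 624.5 K.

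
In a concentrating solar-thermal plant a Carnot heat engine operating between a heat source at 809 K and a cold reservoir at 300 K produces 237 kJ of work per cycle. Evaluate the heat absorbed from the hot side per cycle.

Q_H ≈ 376.7 kJ

For a reversible engine, η = 1 − T_C/T_H = 1 − 300.00/809.00 = 0.6292.
Q_H = W/η = 237/0.6292 = 376.7 kJ.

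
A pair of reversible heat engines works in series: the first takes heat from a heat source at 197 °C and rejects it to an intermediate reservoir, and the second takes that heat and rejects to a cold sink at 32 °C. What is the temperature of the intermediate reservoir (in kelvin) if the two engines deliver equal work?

T_H = 197 °C → 197 + 273.15 = 470.15 K.
T_C = 32 °C → 32 + 273.15 = 305.15 K.
For reversible stages Q_m = Q_H·(T_m/T_H). Setting W₁ = Q_H(1 − T_m/T_H) equal to W₂ = Q_m(1 − T_C/T_m) = Q_H·(T_m − T_C)/T_H gives T_H − T_m = T_m − T_C, so T_m = (T_H + T_C)/2 = (470.15 + 305.15)/2 = 388 K.

T_m ≈ 388 K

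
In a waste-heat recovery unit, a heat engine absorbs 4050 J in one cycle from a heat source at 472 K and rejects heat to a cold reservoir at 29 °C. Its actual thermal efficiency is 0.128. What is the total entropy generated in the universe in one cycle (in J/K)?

T_C = 29 °C → 29 + 273.15 = 302.15 K.
W = η·Q_H = 0.128 × 4050 = 518.4 J, so Q_C = Q_H − W = 3532 J.
Reservoir entropy changes: ΔS_H = −Q_H/T_H = −4050/472.00 = -8.581 J/K and ΔS_C = +Q_C/T_C = 3532/302.15 = 11.69 J/K.
ΔS_univ = −Q_H/T_H + Q_C/T_C = 3.11 J/K (> 0, since η = 0.128 < η_Carnot = 0.360).

ΔS_univ ≈ 3.11 J/K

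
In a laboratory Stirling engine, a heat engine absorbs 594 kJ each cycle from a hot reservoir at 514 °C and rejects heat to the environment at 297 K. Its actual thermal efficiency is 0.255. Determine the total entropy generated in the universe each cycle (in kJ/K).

ΔS_univ ≈ 0.7354 kJ/K

T_H = 514 °C → 514 + 273.15 = 787.15 K.
W = η·Q_H = 0.255 × 594 = 151.5 kJ, so Q_C = Q_H − W = 442.5 kJ.
Entropy balance on the reservoirs: −Q_H/T_H = -0.7546 kJ/K, +Q_C/T_C = 1.490 kJ/K.
ΔS_univ = −Q_H/T_H + Q_C/T_C = 0.7354 kJ/K (> 0, since η = 0.255 < η_Carnot = 0.623).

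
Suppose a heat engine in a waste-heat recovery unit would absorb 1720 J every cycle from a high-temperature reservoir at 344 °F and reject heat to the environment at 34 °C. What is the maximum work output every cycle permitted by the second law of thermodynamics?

W_max ≈ 536.8 J

T_H = 344 °F → (344 − 32) × 5/9 = 173.33 °C = 446.48 K.
T_C = 34 °C → 34 + 273.15 = 307.15 K.
By the Carnot theorem, η_max = 1 − T_C/T_H = 1 − 307.15/446.48 = 0.3121.
W_max = η_max · Q_H = 0.3121 × 1720 = 536.8 J.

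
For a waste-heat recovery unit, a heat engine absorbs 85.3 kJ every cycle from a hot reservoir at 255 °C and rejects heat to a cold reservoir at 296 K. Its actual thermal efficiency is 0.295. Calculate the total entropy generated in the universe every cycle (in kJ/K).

T_H = 255 °C → 255 + 273.15 = 528.15 K.
W = η·Q_H = 0.295 × 85.3 = 25.16 kJ, so Q_C = Q_H − W = 60.14 kJ.
Reservoir entropy changes: ΔS_H = −Q_H/T_H = −85.3/528.15 = -0.1615 kJ/K and ΔS_C = +Q_C/T_C = 60.14/296.00 = 0.2032 kJ/K.
ΔS_univ = −Q_H/T_H + Q_C/T_C = 0.0417 kJ/K (> 0, since η = 0.295 < η_Carnot = 0.440).

ΔS_univ ≈ 0.0417 kJ/K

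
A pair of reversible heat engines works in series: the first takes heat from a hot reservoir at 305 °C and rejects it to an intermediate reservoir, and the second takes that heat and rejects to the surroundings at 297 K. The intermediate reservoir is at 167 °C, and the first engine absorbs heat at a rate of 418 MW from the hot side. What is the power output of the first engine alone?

T_H = 305 °C → 305 + 273.15 = 578.15 K.
T_m = 167 °C → 167 + 273.15 = 440.15 K.
First-stage efficiency η₁ = 1 − T_m/T_H = 1 − 440.15/578.15 = 0.2387.
W₁ = η₁·Q_H = 0.2387 × 418 = 99.8 MW.

Ẇ₁ ≈ 99.8 MW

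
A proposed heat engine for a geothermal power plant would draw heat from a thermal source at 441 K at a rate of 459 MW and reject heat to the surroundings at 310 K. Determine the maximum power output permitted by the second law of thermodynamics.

Ẇ_max ≈ 136 MW

The second-law ceiling is the Carnot efficiency, η_max = 1 − T_C/T_H = 1 − 310.00/441.00 = 0.2971.
W_max = η_max · Q_H = 0.2971 × 459 = 136 MW.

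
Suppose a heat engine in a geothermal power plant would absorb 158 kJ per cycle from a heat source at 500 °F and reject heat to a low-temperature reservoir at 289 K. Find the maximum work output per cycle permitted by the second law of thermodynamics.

W_max ≈ 72.4 kJ

T_H = 500 °F → (500 − 32) × 5/9 = 260.00 °C = 533.15 K.
No engine can exceed the Carnot limit: η_max = 1 − T_C/T_H = 1 − 289.00/533.15 = 0.4579.
W_max = η_max · Q_H = 0.4579 × 158 = 72.4 kJ.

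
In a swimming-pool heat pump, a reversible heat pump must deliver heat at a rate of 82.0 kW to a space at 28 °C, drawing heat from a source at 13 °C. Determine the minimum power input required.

Ẇ_in ≈ 4.084 kW

T_H = 28 °C → 28 + 273.15 = 301.15 K.
T_C = 13 °C → 13 + 273.15 = 286.15 K.
COP_HP = T_H/(T_H − T_C) = 301.15/15.00 = 20.0767.
W = Q_H/COP_HP = 82.0/20.0767 = 4.084 kW.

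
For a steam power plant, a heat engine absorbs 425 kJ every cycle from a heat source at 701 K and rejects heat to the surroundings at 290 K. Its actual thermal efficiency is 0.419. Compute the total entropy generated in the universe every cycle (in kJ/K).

W = η·Q_H = 0.419 × 425 = 178.1 kJ, so Q_C = Q_H − W = 246.9 kJ.
Entropy balance on the reservoirs: −Q_H/T_H = -0.6063 kJ/K, +Q_C/T_C = 0.8515 kJ/K.
ΔS_univ = −Q_H/T_H + Q_C/T_C = 0.245 kJ/K (> 0, since η = 0.419 < η_Carnot = 0.586).

ΔS_univ ≈ 0.245 kJ/K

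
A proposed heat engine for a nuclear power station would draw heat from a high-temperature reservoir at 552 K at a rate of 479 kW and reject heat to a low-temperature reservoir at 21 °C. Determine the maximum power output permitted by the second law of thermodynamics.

Ẇ_max ≈ 223.8 kW

T_C = 21 °C → 21 + 273.15 = 294.15 K.
The second-law ceiling is the Carnot efficiency, η_max = 1 − T_C/T_H = 1 − 294.15/552.00 = 0.4671.
W_max = η_max · Q_H = 0.4671 × 479 = 223.8 kW.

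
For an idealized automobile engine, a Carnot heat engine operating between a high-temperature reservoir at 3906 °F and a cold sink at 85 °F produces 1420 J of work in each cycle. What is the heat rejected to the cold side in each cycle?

Q_C ≈ 202 J

T_H = 3906 °F → (3906 − 32) × 5/9 = 2152.22 °C = 2425.37 K.
T_C = 85 °F → (85 − 32) × 5/9 = 29.44 °C = 302.59 K.
η_rev = 1 − T_C/T_H = 1 − 302.59/2425.37 = 0.8752.
Since Q_C/Q_H = T_C/T_H and Q_H = W/η, Q_C = W·T_C/(T_H − T_C) = 1420 × 302.59/2122.78 = 202 J.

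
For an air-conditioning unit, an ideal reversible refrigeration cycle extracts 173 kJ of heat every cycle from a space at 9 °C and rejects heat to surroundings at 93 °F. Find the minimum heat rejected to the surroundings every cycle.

T_H = 93 °F → (93 − 32) × 5/9 = 33.89 °C = 307.04 K.
T_C = 9 °C → 9 + 273.15 = 282.15 K.
For a reversible cycle Q_H/Q_C = T_H/T_C, so Q_H = Q_C·T_H/T_C = 173 × 307.04/282.15 = 188.3 kJ.

Q_H ≈ 188.3 kJ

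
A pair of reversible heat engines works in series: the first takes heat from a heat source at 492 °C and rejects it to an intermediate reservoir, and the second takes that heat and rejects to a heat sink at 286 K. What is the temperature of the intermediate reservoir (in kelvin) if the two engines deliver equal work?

T_H = 492 °C → 492 + 273.15 = 765.15 K.
For reversible stages Q_m = Q_H·(T_m/T_H). Setting W₁ = Q_H(1 − T_m/T_H) equal to W₂ = Q_m(1 − T_C/T_m) = Q_H·(T_m − T_C)/T_H gives T_H − T_m = T_m − T_C, so T_m = (T_H + T_C)/2 = (765.15 + 286.00)/2 = 525.6 K.

T_m ≈ 525.6 K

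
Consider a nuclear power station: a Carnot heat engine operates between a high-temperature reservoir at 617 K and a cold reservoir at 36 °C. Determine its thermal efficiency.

T_C = 36 °C → 36 + 273.15 = 309.15 K.
Since the cycle is reversible, η = 1 − T_C/T_H = 1 − 309.15/617.00 = 0.499.

η ≈ 0.499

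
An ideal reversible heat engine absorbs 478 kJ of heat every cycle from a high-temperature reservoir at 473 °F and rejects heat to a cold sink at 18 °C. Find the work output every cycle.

W ≈ 209.4 kJ

T_H = 473 °F → (473 − 32) × 5/9 = 245.00 °C = 518.15 K.
T_C = 18 °C → 18 + 273.15 = 291.15 K.
For a reversible engine, η = 1 − T_C/T_H = 1 − 291.15/518.15 = 0.4381.
W = η·Q_H = 0.4381 × 478 = 209.4 kJ.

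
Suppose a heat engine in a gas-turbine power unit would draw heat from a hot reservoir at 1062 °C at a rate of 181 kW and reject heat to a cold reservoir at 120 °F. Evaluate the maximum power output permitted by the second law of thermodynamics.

Ẇ_max ≈ 137 kW

T_H = 1062 °C → 1062 + 273.15 = 1335.15 K.
T_C = 120 °F → (120 − 32) × 5/9 = 48.89 °C = 322.04 K.
By the Carnot theorem, η_max = 1 − T_C/T_H = 1 − 322.04/1335.15 = 0.7588.
W_max = η_max · Q_H = 0.7588 × 181 = 137 kW.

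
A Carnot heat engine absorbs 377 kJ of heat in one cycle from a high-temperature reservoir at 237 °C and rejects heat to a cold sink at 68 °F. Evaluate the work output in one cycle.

T_H = 237 °C → 237 + 273.15 = 510.15 K.
T_C = 68 °F → (68 − 32) × 5/9 = 20.00 °C = 293.15 K.
η_rev = 1 − T_C/T_H = 1 − 293.15/510.15 = 0.4254.
W = η·Q_H = 0.4254 × 377 = 160 kJ.

W ≈ 160 kJ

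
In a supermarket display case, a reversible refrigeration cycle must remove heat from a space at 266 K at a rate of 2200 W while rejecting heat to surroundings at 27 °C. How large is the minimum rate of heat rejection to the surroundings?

T_H = 27 °C → 27 + 273.15 = 300.15 K.
For a reversible cycle Q_H/Q_C = T_H/T_C, so Q_H = Q_C·T_H/T_C = 2200 × 300.15/266.00 = 2482 W.

Q̇_H ≈ 2482 W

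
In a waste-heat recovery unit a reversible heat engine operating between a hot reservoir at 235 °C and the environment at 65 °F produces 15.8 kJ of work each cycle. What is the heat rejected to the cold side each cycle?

Q_C ≈ 21.26 kJ

T_H = 235 °C → 235 + 273.15 = 508.15 K.
T_C = 65 °F → (65 − 32) × 5/9 = 18.33 °C = 291.48 K.
η_rev = 1 − T_C/T_H = 1 − 291.48/508.15 = 0.4264.
Since Q_C/Q_H = T_C/T_H and Q_H = W/η, Q_C = W·T_C/(T_H − T_C) = 15.8 × 291.48/216.67 = 21.26 kJ.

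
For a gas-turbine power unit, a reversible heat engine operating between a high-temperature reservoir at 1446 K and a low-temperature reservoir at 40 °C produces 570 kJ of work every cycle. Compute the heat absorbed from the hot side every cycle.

T_C = 40 °C → 40 + 273.15 = 313.15 K.
For a reversible engine, η = 1 − T_C/T_H = 1 − 313.15/1446.00 = 0.7834.
Q_H = W/η = 570/0.7834 = 728 kJ.

Q_H ≈ 728 kJ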